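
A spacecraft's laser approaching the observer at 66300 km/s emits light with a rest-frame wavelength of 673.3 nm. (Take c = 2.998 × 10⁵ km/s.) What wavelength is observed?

β = v/c = 66300/299800 = 0.2211.
Relativistic Doppler for wavelength: λ' = λ₀ · √((1 − β)/(1 + β)).
λ' = 673.3 × √(0.7789/1.2211) = 673.3 × 0.79863 ≈ 537.7 nm.

537.7 nm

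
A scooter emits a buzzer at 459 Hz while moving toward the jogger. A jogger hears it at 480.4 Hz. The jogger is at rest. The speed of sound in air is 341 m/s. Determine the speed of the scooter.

15.2 m/s

f' = f · v/(v − v_s) ⇒ v_s = v · |1 − f/f'|.
v_s = 341 × |1 − 459/480.4| = 341 × 0.04455 ≈ 15.2 m/s.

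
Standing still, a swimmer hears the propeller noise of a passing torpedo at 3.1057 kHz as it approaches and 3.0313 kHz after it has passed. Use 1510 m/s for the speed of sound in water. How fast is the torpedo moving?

18.3 m/s

f₁/f₂ = (v + v_s)/(v − v_s), so v_s = v · (f₁ − f₂)/(f₁ + f₂).
v_s = 1510 × (3.1057 − 3.0313)/(3.1057 + 3.0313) = 1510 × 0.0744/6.1370 ≈ 18.3 m/s.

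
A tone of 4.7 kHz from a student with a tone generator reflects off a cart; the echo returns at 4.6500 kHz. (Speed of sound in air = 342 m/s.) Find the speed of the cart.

Double Doppler shift off a moving reflector: f₂ = f₀ · (v + u)/(v − u) (u > 0 toward emitter).
Rearranging, u = v · (f₂ − f₀)/(f₂ + f₀) = 342 × -0.0500/9.3500 ≈ -1.83 m/s.
So the cart is moving at 1.83 m/s away from the emitter.

1.83 m/s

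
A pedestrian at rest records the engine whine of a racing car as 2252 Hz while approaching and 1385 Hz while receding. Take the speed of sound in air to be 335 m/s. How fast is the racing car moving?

f₁/f₂ = (v + v_s)/(v − v_s), so v_s = v · (f₁ − f₂)/(f₁ + f₂).
v_s = 335 × (2252 − 1385)/(2252 + 1385) = 335 × 867/3637 ≈ 80 m/s.

80 m/s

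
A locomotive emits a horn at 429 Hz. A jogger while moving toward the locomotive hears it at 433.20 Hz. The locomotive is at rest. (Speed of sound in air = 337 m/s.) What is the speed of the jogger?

3.3 m/s

f' = f · (v + v_o)/v ⇒ v_o = v · |f'/f − 1|.
v_o = 337 × |433.20/429 − 1| = 337 × 0.00979 ≈ 3.3 m/s.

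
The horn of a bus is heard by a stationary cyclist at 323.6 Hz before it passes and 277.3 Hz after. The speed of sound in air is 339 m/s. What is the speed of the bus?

26 m/s

f₁/f₂ = (v + v_s)/(v − v_s), so v_s = v · (f₁ − f₂)/(f₁ + f₂).
v_s = 339 × (323.6 − 277.3)/(323.6 + 277.3) = 339 × 46.3/600.9 ≈ 26 m/s.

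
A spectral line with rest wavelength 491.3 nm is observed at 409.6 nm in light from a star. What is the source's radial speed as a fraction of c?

λ'/λ₀ = 0.8337 < 1 (blueshift), so the source is approaching.
λ'/λ₀ = √((1 − β)/(1 + β)) for an approaching source ⇒ β = (1 − r²)/(1 + r²) with r = λ'/λ₀.
β = (1 − 0.6951)/(1 + 0.6951) ≈ 0.180.

0.180c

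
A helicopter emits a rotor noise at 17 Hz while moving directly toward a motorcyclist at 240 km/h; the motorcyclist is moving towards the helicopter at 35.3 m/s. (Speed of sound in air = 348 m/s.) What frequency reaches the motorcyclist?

23.2 Hz

240 km/h = 66.67 m/s.
With source approaching and observer approaching, f' = f · (v + v_o)/(v − v_s).
f' = 17 × (348 + 35.3)/(348 − 66.67) = 17 × 383.3/281.33 ≈ 23.2 Hz.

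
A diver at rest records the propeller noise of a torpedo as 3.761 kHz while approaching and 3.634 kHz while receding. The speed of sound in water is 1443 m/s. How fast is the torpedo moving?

24.8 m/s

f₁/f₂ = (v + v_s)/(v − v_s), so v_s = v · (f₁ − f₂)/(f₁ + f₂).
v_s = 1443 × (3.761 − 3.634)/(3.761 + 3.634) = 1443 × 0.127/7.395 ≈ 24.8 m/s.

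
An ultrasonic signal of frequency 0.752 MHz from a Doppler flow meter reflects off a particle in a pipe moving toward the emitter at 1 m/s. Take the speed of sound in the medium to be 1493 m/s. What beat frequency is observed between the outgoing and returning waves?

At the particle in a pipe (a moving observer), f₁ = f₀ · (v + u)/v = 0.752 × 1494/1493 ≈ 0.752504 MHz.
On reflection it acts as a source moving toward the stationary detector: f₂ = f₁ · v/(v − u) = 0.752504 × 1493/1492 ≈ 0.753008 MHz.
Equivalently f₂ = f₀ · (v + u)/(v − u).
Beat frequency (with f₀ = 752000 Hz): |f₂ − f₀| = 2u·f₀/(v − u) = 2 × 1 × 752000/1492 ≈ 1008 Hz.

1008 Hz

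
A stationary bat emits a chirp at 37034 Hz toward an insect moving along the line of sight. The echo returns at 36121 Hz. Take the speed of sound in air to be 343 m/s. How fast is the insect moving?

4.3 m/s

Double Doppler shift off a moving reflector: f₂ = f₀ · (v + u)/(v − u) (u > 0 toward emitter).
Rearranging, u = v · (f₂ − f₀)/(f₂ + f₀) = 343 × -913/73155 ≈ -4.3 m/s.
So the insect is moving at 4.3 m/s away from the emitter.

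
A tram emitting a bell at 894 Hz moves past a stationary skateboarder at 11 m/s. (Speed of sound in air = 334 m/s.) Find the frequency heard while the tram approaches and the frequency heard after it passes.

Approaching: f₁ = f · v/(v − v_s) = 894 × 334/323 ≈ 924 Hz.
Receding: f₂ = f · v/(v + v_s) = 894 × 334/345 ≈ 865 Hz.

924 Hz approaching; 865 Hz receding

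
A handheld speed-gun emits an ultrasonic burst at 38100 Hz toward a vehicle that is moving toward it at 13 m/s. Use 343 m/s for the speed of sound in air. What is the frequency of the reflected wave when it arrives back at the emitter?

At the vehicle (a moving observer), f₁ = f₀ · (v + u)/v = 38100 × 356/343 ≈ 39544 Hz.
On reflection it acts as a source moving toward the stationary detector: f₂ = f₁ · v/(v − u) = 39544 × 343/330 ≈ 41102 Hz.

41102 Hz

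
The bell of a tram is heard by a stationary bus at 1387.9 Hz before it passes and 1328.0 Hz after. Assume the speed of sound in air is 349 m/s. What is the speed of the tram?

7.7 m/s

f₁/f₂ = (v + v_s)/(v − v_s), so v_s = v · (f₁ − f₂)/(f₁ + f₂).
v_s = 349 × (1387.9 − 1328.0)/(1387.9 + 1328.0) = 349 × 59.9/2715.9 ≈ 7.7 m/s.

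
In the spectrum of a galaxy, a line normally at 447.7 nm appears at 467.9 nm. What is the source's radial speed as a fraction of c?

0.044c

λ'/λ₀ = 1.0451 > 1 (redshift), so the source is receding.
λ'/λ₀ = √((1 + β)/(1 − β)) for a receding source ⇒ β = (r² − 1)/(r² + 1) with r = λ'/λ₀.
β = (1.0923 − 1)/(1.0923 + 1) ≈ 0.044.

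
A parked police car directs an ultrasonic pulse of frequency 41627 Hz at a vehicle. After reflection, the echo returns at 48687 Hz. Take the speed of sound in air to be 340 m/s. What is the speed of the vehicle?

27 m/s

Double Doppler shift off a moving reflector: f₂ = f₀ · (v + u)/(v − u) (u > 0 toward emitter).
Rearranging, u = v · (f₂ − f₀)/(f₂ + f₀) = 340 × 7060/90314 ≈ 27 m/s.
So the vehicle is moving at 27 m/s toward the emitter.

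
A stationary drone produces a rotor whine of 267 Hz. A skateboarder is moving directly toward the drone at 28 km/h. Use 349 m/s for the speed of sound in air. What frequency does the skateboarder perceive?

28 km/h = 7.778 m/s.
Moving observer, stationary source: f' = f · (v + v_o)/v.
f' = 267 × (349 + 7.778)/349 = 267 × 356.78/349 ≈ 273 Hz.

273 Hz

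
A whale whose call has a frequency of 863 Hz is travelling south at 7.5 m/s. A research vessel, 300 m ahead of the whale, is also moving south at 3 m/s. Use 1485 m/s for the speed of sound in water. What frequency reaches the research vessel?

866 Hz

The research vessel is ahead, so the whale is moving toward it while the research vessel is moving away from the whale.
Both move, so f' = f · (v − v_o)/(v − v_s).
f' = 863 × (1485 − 3)/(1485 − 7.5) = 863 × 1482/1477.5 ≈ 866 Hz.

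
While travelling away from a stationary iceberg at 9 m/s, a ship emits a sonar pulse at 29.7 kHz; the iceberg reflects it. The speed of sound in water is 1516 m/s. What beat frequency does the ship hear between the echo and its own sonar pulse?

351 Hz

The iceberg receives the sound from a moving source: f₁ = f₀ · v/(v + v_e) = 29.7 × 1516/1525 ≈ 29.525 kHz.
On the return leg the ship is a moving observer: f₂ = f₁ · (v − v_e)/v = 29.525 × 1507/1516 ≈ 29.349 kHz.
Beat against the emitted tone (with f₀ = 29700 Hz): |f₂ − f₀| = 2v_e·f₀/(v + v_e) = 2 × 9 × 29700/1525 ≈ 351 Hz.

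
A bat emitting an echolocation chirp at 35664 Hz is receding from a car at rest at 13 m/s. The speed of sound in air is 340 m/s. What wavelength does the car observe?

9.90 mm

Only the source moves, away from the listener, so f' = f · v/(v + v_s).
f' = 35664 × 340/(340 + 13) ≈ 34351 Hz.
λ' = v/f' = 340/34350.6 ≈ 9.90 mm.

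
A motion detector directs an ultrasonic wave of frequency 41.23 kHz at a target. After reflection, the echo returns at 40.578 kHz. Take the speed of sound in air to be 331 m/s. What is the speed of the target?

2.64 m/s

Double Doppler shift off a moving reflector: f₂ = f₀ · (v + u)/(v − u) (u > 0 toward emitter).
Rearranging, u = v · (f₂ − f₀)/(f₂ + f₀) = 331 × -0.652/81.808 ≈ -2.64 m/s.
So the target is moving at 2.64 m/s away from the emitter.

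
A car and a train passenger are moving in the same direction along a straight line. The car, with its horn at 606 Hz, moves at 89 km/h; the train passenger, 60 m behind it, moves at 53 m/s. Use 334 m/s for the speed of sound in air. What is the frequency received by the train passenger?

89 km/h = 24.72 m/s.
The train passenger is behind, so the car is moving away from it while the train passenger is moving toward the car.
With source receding and observer approaching, f' = f · (v + v_o)/(v + v_s).
f' = 606 × (334 + 53)/(334 + 24.72) = 606 × 387/358.72 ≈ 654 Hz.

654 Hz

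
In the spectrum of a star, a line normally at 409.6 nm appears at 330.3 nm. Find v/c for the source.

λ'/λ₀ = 0.8064 < 1 (blueshift), so the source is approaching.
λ'/λ₀ = √((1 − β)/(1 + β)) for an approaching source ⇒ β = (1 − r²)/(1 + r²) with r = λ'/λ₀.
β = (1 − 0.6503)/(1 + 0.6503) ≈ 0.212.

0.212c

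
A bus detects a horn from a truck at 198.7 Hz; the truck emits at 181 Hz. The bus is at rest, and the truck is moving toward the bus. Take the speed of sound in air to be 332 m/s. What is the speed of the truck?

30 m/s

f' = f · v/(v − v_s) ⇒ v_s = v · |1 − f/f'|.
v_s = 332 × |1 − 181/198.7| = 332 × 0.08908 ≈ 30 m/s.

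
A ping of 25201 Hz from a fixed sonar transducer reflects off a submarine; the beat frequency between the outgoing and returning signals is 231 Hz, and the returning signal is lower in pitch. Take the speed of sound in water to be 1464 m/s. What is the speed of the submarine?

Double Doppler shift off a moving reflector: f₂ = f₀ · (v + u)/(v − u) (u > 0 toward emitter).
Returning signal is lower, so f₂ = f₀ − Δf = 25201 − 231 = 24970 Hz.
Rearranging, u = v · (f₂ − f₀)/(f₂ + f₀) = 1464 × -231/50171 ≈ -6.7 m/s.
So the submarine is moving at 6.7 m/s away from the emitter.

6.7 m/s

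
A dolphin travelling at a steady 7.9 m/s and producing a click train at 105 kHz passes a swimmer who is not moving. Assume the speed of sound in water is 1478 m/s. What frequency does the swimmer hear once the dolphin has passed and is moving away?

104.4 kHz

Receding: f₂ = f · v/(v + v_s) = 105 × 1478/1485.9 ≈ 104.4 kHz.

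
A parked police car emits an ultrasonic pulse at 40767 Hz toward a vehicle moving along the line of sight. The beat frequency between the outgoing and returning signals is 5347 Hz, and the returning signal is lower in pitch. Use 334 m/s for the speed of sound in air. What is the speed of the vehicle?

Double Doppler shift off a moving reflector: f₂ = f₀ · (v + u)/(v − u) (u > 0 toward emitter).
Returning signal is lower, so f₂ = f₀ − Δf = 40767 − 5347 = 35420 Hz.
Rearranging, u = v · (f₂ − f₀)/(f₂ + f₀) = 334 × -5347/76187 ≈ -23.4 m/s.
So the vehicle is moving at 23.4 m/s away from the emitter.

23.4 m/s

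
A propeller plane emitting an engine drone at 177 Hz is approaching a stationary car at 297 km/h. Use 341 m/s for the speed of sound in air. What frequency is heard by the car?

233 Hz

297 km/h = 82.5 m/s.
Moving source, stationary observer: f' = f · v/(v − v_s) since the source is approaching.
f' = 177 × 341/(341 − 82.5) = 177 × 341/258.5 ≈ 233 Hz.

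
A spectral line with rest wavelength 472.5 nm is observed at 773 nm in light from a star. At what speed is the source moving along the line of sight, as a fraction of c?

0.456

λ'/λ₀ = 1.6360 > 1 (redshift), so the source is receding.
λ'/λ₀ = √((1 + β)/(1 − β)) for a receding source ⇒ β = (r² − 1)/(r² + 1) with r = λ'/λ₀.
β = (2.6764 − 1)/(2.6764 + 1) ≈ 0.456.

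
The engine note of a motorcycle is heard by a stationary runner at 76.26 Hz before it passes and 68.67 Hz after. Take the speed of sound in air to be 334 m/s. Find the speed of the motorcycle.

f₁/f₂ = (v + v_s)/(v − v_s), so v_s = v · (f₁ − f₂)/(f₁ + f₂).
v_s = 334 × (76.26 − 68.67)/(76.26 + 68.67) = 334 × 7.59/144.93 ≈ 17.5 m/s.

17.5 m/s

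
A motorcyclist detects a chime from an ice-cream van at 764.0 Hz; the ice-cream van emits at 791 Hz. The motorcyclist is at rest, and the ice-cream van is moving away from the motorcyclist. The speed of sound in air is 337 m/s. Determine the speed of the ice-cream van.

f' = f · v/(v + v_s) ⇒ v_s = v · |1 − f/f'|.
v_s = 337 × |1 − 791/764.0| = 337 × 0.03534 ≈ 11.9 m/s.

11.9 m/s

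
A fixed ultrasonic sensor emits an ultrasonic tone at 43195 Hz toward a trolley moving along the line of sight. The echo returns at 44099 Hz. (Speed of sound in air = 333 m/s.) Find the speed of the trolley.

Double Doppler shift off a moving reflector: f₂ = f₀ · (v + u)/(v − u) (u > 0 toward emitter).
Rearranging, u = v · (f₂ − f₀)/(f₂ + f₀) = 333 × 904/87294 ≈ 3.4 m/s.
So the trolley is moving at 3.4 m/s toward the emitter.

3.4 m/s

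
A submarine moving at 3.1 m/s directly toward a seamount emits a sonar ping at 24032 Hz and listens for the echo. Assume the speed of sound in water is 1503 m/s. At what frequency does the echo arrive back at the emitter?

24131 Hz

The seamount receives the sound from a moving source: f₁ = f₀ · v/(v − v_e) = 24032 × 1503/1499.9 ≈ 24082 Hz.
On the return leg the submarine is a moving observer: f₂ = f₁ · (v + v_e)/v = 24082 × 1506.1/1503 ≈ 24131 Hz.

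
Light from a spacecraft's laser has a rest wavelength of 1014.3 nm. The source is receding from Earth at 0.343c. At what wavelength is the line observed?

Relativistic Doppler for wavelength: λ' = λ₀ · √((1 + β)/(1 − β)).
λ' = 1014.3 × √(1.3430/0.6570) = 1014.3 × 1.42973 ≈ 1450.2 nm.

1450.2 nm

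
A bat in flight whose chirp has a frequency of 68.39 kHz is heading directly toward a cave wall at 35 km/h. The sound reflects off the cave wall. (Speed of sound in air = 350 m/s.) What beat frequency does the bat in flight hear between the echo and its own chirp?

35 km/h = 9.722 m/s.
The cave wall receives the sound from a moving source: f₁ = f₀ · v/(v − v_e) = 68.39 × 350/340.28 ≈ 70.34 kHz.
On the return leg the bat in flight is a moving observer: f₂ = f₁ · (v + v_e)/v = 70.34 × 359.72/350 ≈ 72.30 kHz.
Beat against the emitted tone (with f₀ = 68390 Hz): |f₂ − f₀| = 2v_e·f₀/(v − v_e) = 2 × 9.722 × 68390/340.28 ≈ 3908 Hz.

3908 Hz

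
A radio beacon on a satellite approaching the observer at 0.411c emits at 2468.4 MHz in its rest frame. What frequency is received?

Relativistic Doppler for frequency: f' = f₀ · √((1 + β)/(1 − β)).
f' = 2468.4 × √(1.4110/0.5890) = 2468.4 × 1.54777 ≈ 3820.5 MHz.

3820.5 MHz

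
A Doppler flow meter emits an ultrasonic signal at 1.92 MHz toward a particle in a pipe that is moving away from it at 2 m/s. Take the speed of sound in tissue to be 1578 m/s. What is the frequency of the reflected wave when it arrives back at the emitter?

1.9151 MHz

At the particle in a pipe (a moving observer), f₁ = f₀ · (v − u)/v = 1.92 × 1576/1578 ≈ 1.9176 MHz.
The reflection then acts as a moving source: f₂ = f₁ · v/(v + u) ≈ 1.9151 MHz.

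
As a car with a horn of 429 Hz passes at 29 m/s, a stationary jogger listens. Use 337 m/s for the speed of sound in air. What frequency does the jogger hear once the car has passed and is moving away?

Receding: f₂ = f · v/(v + v_s) = 429 × 337/366 ≈ 395 Hz.

395 Hz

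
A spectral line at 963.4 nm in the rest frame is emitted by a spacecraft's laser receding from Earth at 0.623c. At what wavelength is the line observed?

1998.9 nm

Relativistic Doppler for wavelength: λ' = λ₀ · √((1 + β)/(1 − β)).
λ' = 963.4 × √(1.6230/0.3770) = 963.4 × 2.07486 ≈ 1998.9 nm.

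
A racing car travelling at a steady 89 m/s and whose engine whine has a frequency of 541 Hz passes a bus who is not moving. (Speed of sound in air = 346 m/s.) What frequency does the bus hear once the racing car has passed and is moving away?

Receding: f₂ = f · v/(v + v_s) = 541 × 346/435 ≈ 430 Hz.

430 Hz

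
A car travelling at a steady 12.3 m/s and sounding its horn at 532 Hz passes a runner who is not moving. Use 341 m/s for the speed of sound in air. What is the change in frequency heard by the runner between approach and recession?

38.4 Hz

Approaching: f₁ = f · v/(v − v_s) = 532 × 341/328.7 ≈ 551.9 Hz.
Receding: f₂ = f · v/(v + v_s) = 532 × 341/353.3 ≈ 513.5 Hz.
Drop: f₁ − f₂ = 2f·v·v_s/(v² − v_s²) = 2 × 532 × 341 × 12.3/(341² − 12.3²) ≈ 38.4 Hz.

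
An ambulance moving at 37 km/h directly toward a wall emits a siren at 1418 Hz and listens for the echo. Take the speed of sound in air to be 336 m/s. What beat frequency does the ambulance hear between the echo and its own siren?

89 Hz

37 km/h = 10.28 m/s.
The wall receives the sound from a moving source: f₁ = f₀ · v/(v − v_e) = 1418 × 336/325.72 ≈ 1462.7 Hz.
On the return leg the ambulance is a moving observer: f₂ = f₁ · (v + v_e)/v = 1462.7 × 346.28/336 ≈ 1507.5 Hz.
Equivalently f₂ = f₀ · (v + v_e)/(v − v_e).
Beat against the emitted tone: |f₂ − f₀| = 2v_e·f₀/(v − v_e) = 2 × 10.28 × 1418/325.72 ≈ 89 Hz.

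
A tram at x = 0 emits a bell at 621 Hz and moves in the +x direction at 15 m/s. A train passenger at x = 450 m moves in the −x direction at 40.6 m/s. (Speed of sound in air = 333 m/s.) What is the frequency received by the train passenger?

730 Hz

The observer lies on the +x side, so the source is heading toward the observer and the observer is heading toward the source.
With source approaching and observer approaching, f' = f · (v + v_o)/(v − v_s).
f' = 621 × (333 + 40.6)/(333 − 15) = 621 × 373.6/318 ≈ 730 Hz.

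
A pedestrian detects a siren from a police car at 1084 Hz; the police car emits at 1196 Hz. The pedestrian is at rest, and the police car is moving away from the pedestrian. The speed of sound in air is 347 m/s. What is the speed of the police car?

f' = f · v/(v + v_s) ⇒ v_s = v · |1 − f/f'|.
v_s = 347 × |1 − 1196/1084| = 347 × 0.1033 ≈ 36 m/s.

36 m/s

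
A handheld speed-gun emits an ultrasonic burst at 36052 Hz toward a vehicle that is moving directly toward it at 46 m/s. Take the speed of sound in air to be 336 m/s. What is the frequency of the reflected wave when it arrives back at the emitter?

At the vehicle (a moving observer), f₁ = f₀ · (v + u)/v = 36052 × 382/336 ≈ 40988 Hz.
On reflection it acts as a source moving toward the stationary detector: f₂ = f₁ · v/(v − u) = 40988 × 336/290 ≈ 47489 Hz.

47489 Hz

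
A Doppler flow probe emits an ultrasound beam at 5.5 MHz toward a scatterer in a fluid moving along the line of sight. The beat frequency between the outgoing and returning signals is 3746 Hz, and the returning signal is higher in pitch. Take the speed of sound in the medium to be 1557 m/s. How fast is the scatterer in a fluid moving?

Double Doppler shift off a moving reflector: f₂ = f₀ · (v + u)/(v − u) (u > 0 toward emitter).
Returning signal is higher, so f₂ = f₀ + Δf = 5500000 + 3746 = 5503746 Hz.
Rearranging, u = v · (f₂ − f₀)/(f₂ + f₀) = 1557 × 3746/11003746 ≈ 0.53 m/s.
So the scatterer in a fluid is moving at 0.53 m/s toward the emitter.

0.53 m/s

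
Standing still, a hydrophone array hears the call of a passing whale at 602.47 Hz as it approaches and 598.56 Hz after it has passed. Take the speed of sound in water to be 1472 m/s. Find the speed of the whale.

4.8 m/s

f₁/f₂ = (v + v_s)/(v − v_s), so v_s = v · (f₁ − f₂)/(f₁ + f₂).
v_s = 1472 × (602.47 − 598.56)/(602.47 + 598.56) = 1472 × 3.91/1201.03 ≈ 4.8 m/s.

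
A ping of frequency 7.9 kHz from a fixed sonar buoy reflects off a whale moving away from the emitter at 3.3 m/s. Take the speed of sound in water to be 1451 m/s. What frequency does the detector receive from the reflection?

7.86 kHz

At the whale (a moving observer), f₁ = f₀ · (v − u)/v = 7.9 × 1447.7/1451 ≈ 7.88 kHz.
The reflection then acts as a moving source: f₂ = f₁ · v/(v + u) ≈ 7.86 kHz.
Equivalently f₂ = f₀ · (v − u)/(v + u).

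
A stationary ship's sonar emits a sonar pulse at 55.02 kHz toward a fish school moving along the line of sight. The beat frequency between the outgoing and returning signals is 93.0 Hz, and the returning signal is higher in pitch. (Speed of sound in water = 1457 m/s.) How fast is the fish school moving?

1.23 m/s

Double Doppler shift off a moving reflector: f₂ = f₀ · (v + u)/(v − u) (u > 0 toward emitter).
Returning signal is higher, so f₂ = f₀ + Δf = 55020 + 93 = 55113 Hz.
Rearranging, u = v · (f₂ − f₀)/(f₂ + f₀) = 1457 × 93/110133 ≈ 1.23 m/s.
So the fish school is moving at 1.23 m/s toward the emitter.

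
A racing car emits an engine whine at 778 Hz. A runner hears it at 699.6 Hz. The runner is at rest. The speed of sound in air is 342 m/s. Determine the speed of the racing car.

f' < f, so the racing car is receding.
f' = f · v/(v + v_s) ⇒ v_s = v · |1 − f/f'|.
v_s = 342 × |1 − 778/699.6| = 342 × 0.1121 ≈ 38 m/s.

38 m/s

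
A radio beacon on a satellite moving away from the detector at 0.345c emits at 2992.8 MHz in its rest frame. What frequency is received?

2088.5 MHz

Relativistic Doppler for frequency: f' = f₀ · √((1 − β)/(1 + β)).
f' = 2992.8 × √(0.6550/1.3450) = 2992.8 × 0.69785 ≈ 2088.5 MHz.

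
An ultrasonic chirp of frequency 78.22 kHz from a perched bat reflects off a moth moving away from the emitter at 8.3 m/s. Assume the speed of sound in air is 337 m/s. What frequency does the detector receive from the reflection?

The moth first receives the wave as a moving observer: f₁ = f₀ · (v − u)/v = 78.22 × (337 − 8.3)/337 ≈ 76.3 kHz.
The reflection then acts as a moving source: f₂ = f₁ · v/(v + u) ≈ 74.5 kHz.

74.5 kHz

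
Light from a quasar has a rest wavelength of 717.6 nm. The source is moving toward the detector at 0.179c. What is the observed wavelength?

Relativistic Doppler for wavelength: λ' = λ₀ · √((1 − β)/(1 + β)).
λ' = 717.6 × √(0.8210/1.1790) = 717.6 × 0.83448 ≈ 598.8 nm.

598.8 nm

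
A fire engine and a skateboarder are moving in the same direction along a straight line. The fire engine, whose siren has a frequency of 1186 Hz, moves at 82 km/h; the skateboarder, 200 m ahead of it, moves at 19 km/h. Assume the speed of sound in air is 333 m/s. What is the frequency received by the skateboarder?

82 km/h = 22.78 m/s; 19 km/h = 5.278 m/s.
The skateboarder is ahead, so the fire engine is moving toward it while the skateboarder is moving away from the fire engine.
With source approaching and observer receding, f' = f · (v − v_o)/(v − v_s).
f' = 1186 × (333 − 5.278)/(333 − 22.78) = 1186 × 327.72/310.22 ≈ 1253 Hz.

1253 Hz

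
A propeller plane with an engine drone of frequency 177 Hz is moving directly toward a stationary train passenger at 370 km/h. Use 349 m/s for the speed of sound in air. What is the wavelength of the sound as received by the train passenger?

370 km/h = 102.8 m/s.
Moving source, stationary observer: f' = f · v/(v − v_s) since the source is approaching.
f' = 177 × 349/(349 − 102.8) ≈ 251 Hz.
λ' = v/f' = 349/250.883 ≈ 1.39 m.

1.39 m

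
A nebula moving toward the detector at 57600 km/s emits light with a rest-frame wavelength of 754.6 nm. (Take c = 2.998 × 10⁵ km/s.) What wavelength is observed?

β = v/c = 57600/299800 = 0.1921.
Relativistic Doppler for wavelength: λ' = λ₀ · √((1 − β)/(1 + β)).
λ' = 754.6 × √(0.8079/1.1921) = 754.6 × 0.82321 ≈ 621.2 nm.

621.2 nm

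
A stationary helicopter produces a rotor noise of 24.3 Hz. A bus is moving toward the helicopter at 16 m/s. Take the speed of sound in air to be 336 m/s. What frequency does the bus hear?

Only the observer moves, toward the source, so f' = f · (v + v_o)/v.
f' = 24.3 × (336 + 16)/336 = 24.3 × 352/336 ≈ 25.5 Hz.

25.5 Hz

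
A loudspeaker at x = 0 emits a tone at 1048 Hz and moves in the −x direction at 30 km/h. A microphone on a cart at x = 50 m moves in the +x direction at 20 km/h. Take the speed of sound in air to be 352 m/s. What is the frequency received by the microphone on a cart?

1008 Hz

30 km/h = 8.333 m/s; 20 km/h = 5.556 m/s.
The observer lies on the +x side, so the source is heading away from the observer and the observer is heading away from the source.
With source receding and observer receding, f' = f · (v − v_o)/(v + v_s).
f' = 1048 × (352 − 5.556)/(352 + 8.333) = 1048 × 346.44/360.33 ≈ 1008 Hz.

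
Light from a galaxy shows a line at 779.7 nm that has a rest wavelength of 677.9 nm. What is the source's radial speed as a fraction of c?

λ'/λ₀ = 1.1502 > 1 (redshift), so the source is receding.
λ'/λ₀ = √((1 + β)/(1 − β)) for a receding source ⇒ β = (r² − 1)/(r² + 1) with r = λ'/λ₀.
β = (1.3229 − 1)/(1.3229 + 1) ≈ 0.139.

0.139c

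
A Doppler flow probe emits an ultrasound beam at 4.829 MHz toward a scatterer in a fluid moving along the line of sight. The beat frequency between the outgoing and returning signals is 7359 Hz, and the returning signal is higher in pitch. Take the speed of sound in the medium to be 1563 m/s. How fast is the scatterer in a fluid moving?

1.19 m/s

Double Doppler shift off a moving reflector: f₂ = f₀ · (v + u)/(v − u) (u > 0 toward emitter).
Returning signal is higher, so f₂ = f₀ + Δf = 4829000 + 7359 = 4836359 Hz.
Rearranging, u = v · (f₂ − f₀)/(f₂ + f₀) = 1563 × 7359/9665359 ≈ 1.19 m/s.
So the scatterer in a fluid is moving at 1.19 m/s toward the emitter.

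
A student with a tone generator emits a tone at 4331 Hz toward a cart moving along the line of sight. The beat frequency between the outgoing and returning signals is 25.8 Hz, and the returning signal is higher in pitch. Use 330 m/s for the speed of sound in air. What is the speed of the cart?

Double Doppler shift off a moving reflector: f₂ = f₀ · (v + u)/(v − u) (u > 0 toward emitter).
Returning signal is higher, so f₂ = f₀ + Δf = 4331 + 25.8 = 4356.8 Hz.
Rearranging, u = v · (f₂ − f₀)/(f₂ + f₀) = 330 × 25.8/8687.8 ≈ 0.98 m/s.
So the cart is moving at 0.98 m/s toward the emitter.

0.98 m/s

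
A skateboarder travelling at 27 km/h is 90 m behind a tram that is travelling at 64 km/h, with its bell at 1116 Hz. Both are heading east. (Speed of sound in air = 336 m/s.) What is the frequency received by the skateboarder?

1084 Hz

64 km/h = 17.78 m/s; 27 km/h = 7.5 m/s.
The skateboarder is behind, so the tram is moving away from it while the skateboarder is moving toward the tram.
With source receding and observer approaching, f' = f · (v + v_o)/(v + v_s).
f' = 1116 × (336 + 7.5)/(336 + 17.78) = 1116 × 343.5/353.78 ≈ 1084 Hz.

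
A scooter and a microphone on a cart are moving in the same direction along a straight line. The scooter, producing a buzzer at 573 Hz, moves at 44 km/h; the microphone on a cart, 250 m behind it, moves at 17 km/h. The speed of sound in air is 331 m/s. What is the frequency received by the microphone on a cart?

44 km/h = 12.22 m/s; 17 km/h = 4.722 m/s.
The microphone on a cart is behind, so the scooter is moving away from it while the microphone on a cart is moving toward the scooter.
General Doppler shift: f' = f · (v + v_o)/(v + v_s).
f' = 573 × (331 + 4.722)/(331 + 12.22) = 573 × 335.72/343.22 ≈ 560 Hz.

560 Hz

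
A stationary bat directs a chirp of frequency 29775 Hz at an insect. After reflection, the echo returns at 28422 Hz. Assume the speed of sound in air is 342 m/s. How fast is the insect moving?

8.0 m/s

Double Doppler shift off a moving reflector: f₂ = f₀ · (v + u)/(v − u) (u > 0 toward emitter).
Rearranging, u = v · (f₂ − f₀)/(f₂ + f₀) = 342 × -1353/58197 ≈ -8.0 m/s.
So the insect is moving at 8.0 m/s away from the emitter.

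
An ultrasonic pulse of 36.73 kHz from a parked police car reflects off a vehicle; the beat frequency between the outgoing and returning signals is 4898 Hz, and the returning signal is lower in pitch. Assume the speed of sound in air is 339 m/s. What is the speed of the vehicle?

24.2 m/s

Double Doppler shift off a moving reflector: f₂ = f₀ · (v + u)/(v − u) (u > 0 toward emitter).
Returning signal is lower, so f₂ = f₀ − Δf = 36730 − 4898 = 31832 Hz.
Rearranging, u = v · (f₂ − f₀)/(f₂ + f₀) = 339 × -4898/68562 ≈ -24.2 m/s.
So the vehicle is moving at 24.2 m/s away from the emitter.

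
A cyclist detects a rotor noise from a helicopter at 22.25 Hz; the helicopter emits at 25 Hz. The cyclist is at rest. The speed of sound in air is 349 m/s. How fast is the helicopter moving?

f' < f, so the helicopter is receding.
f' = f · v/(v + v_s) ⇒ v_s = v · |1 − f/f'|.
v_s = 349 × |1 − 25/22.25| = 349 × 0.1236 ≈ 43 m/s.

43 m/s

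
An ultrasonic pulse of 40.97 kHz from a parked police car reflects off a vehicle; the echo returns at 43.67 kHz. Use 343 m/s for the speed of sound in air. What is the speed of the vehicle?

10.9 m/s

Double Doppler shift off a moving reflector: f₂ = f₀ · (v + u)/(v − u) (u > 0 toward emitter).
Rearranging, u = v · (f₂ − f₀)/(f₂ + f₀) = 343 × 2.70/84.64 ≈ 10.9 m/s.
So the vehicle is moving at 10.9 m/s toward the emitter.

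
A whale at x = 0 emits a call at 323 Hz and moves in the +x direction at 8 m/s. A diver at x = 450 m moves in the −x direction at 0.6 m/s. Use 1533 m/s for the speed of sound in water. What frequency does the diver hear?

325 Hz

The observer lies on the +x side, so the source is heading toward the observer and the observer is heading toward the source.
Both move, so f' = f · (v + v_o)/(v − v_s).
f' = 323 × (1533 + 0.6)/(1533 − 8) = 323 × 1533.6/1525 ≈ 325 Hz.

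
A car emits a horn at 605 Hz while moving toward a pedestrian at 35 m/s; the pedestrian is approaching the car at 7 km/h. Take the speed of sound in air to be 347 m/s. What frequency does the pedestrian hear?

677 Hz

7 km/h = 1.944 m/s.
General Doppler shift: f' = f · (v + v_o)/(v − v_s).
f' = 605 × (347 + 1.944)/(347 − 35) = 605 × 348.94/312 ≈ 677 Hz.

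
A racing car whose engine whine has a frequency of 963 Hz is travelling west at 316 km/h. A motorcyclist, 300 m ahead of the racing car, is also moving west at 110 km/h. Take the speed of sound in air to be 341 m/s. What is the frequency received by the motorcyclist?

316 km/h = 87.78 m/s; 110 km/h = 30.56 m/s.
The motorcyclist is ahead, so the racing car is moving toward it while the motorcyclist is moving away from the racing car.
Both move, so f' = f · (v − v_o)/(v − v_s).
f' = 963 × (341 − 30.56)/(341 − 87.78) = 963 × 310.44/253.22 ≈ 1181 Hz.

1181 Hz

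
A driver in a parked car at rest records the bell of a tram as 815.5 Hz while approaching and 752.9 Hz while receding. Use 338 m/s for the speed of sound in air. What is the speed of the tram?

13.5 m/s

f₁/f₂ = (v + v_s)/(v − v_s), so v_s = v · (f₁ − f₂)/(f₁ + f₂).
v_s = 338 × (815.5 − 752.9)/(815.5 + 752.9) = 338 × 62.6/1568.4 ≈ 13.5 m/s.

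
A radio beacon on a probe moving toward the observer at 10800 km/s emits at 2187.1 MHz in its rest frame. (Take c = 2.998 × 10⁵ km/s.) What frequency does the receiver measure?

β = v/c = 10800/299800 = 0.0360.
Relativistic Doppler for frequency: f' = f₀ · √((1 + β)/(1 − β)).
f' = 2187.1 × √(1.0360/0.9640) = 2187.1 × 1.03670 ≈ 2267.4 MHz.

2267.4 MHz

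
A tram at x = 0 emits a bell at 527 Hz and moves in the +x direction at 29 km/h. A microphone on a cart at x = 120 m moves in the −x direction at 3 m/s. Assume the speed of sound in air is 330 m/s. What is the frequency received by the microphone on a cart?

545 Hz

29 km/h = 8.056 m/s.
The observer lies on the +x side, so the source is heading toward the observer and the observer is heading toward the source.
General Doppler shift: f' = f · (v + v_o)/(v − v_s).
f' = 527 × (330 + 3)/(330 − 8.056) = 527 × 333/321.94 ≈ 545 Hz.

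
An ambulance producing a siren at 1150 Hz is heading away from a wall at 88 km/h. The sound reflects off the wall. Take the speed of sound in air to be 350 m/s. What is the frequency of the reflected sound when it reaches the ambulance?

1000 Hz

88 km/h = 24.44 m/s.
The wall receives the sound from a moving source: f₁ = f₀ · v/(v + v_e) = 1150 × 350/374.44 ≈ 1075 Hz.
On the return leg the ambulance is a moving observer: f₂ = f₁ · (v − v_e)/v = 1075 × 325.56/350 ≈ 1000 Hz.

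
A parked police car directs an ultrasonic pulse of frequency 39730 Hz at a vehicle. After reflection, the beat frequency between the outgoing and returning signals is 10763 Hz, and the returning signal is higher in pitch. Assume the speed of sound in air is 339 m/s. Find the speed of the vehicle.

40 m/s

Double Doppler shift off a moving reflector: f₂ = f₀ · (v + u)/(v − u) (u > 0 toward emitter).
Returning signal is higher, so f₂ = f₀ + Δf = 39730 + 10763 = 50493 Hz.
Rearranging, u = v · (f₂ − f₀)/(f₂ + f₀) = 339 × 10763/90223 ≈ 40 m/s.
So the vehicle is moving at 40 m/s toward the emitter.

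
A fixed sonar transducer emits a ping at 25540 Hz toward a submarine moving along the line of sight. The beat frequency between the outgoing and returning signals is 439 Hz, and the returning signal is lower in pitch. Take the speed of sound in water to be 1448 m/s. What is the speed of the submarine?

12.6 m/s

Double Doppler shift off a moving reflector: f₂ = f₀ · (v + u)/(v − u) (u > 0 toward emitter).
Returning signal is lower, so f₂ = f₀ − Δf = 25540 − 439 = 25101 Hz.
Rearranging, u = v · (f₂ − f₀)/(f₂ + f₀) = 1448 × -439/50641 ≈ -12.6 m/s.
So the submarine is moving at 12.6 m/s away from the emitter.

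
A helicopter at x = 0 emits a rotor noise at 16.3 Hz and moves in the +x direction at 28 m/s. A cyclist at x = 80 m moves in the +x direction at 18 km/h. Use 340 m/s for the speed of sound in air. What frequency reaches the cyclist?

18 km/h = 5 m/s.
The observer lies on the +x side, so the source is heading toward the observer and the observer is heading away from the source.
General Doppler shift: f' = f · (v − v_o)/(v − v_s).
f' = 16.3 × (340 − 5)/(340 − 28) = 16.3 × 335/312 ≈ 17.5 Hz.

17.5 Hz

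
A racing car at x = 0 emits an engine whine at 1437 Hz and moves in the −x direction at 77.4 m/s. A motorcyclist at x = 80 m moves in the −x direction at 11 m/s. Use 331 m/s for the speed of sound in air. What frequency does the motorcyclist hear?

The observer lies on the +x side, so the source is heading away from the observer and the observer is heading toward the source.
General Doppler shift: f' = f · (v + v_o)/(v + v_s).
f' = 1437 × (331 + 11)/(331 + 77.4) = 1437 × 342/408.4 ≈ 1203 Hz.

1203 Hz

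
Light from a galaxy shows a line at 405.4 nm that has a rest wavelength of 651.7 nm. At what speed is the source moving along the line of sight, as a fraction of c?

0.442

λ'/λ₀ = 0.6221 < 1 (blueshift), so the source is approaching.
λ'/λ₀ = √((1 − β)/(1 + β)) for an approaching source ⇒ β = (1 − r²)/(1 + r²) with r = λ'/λ₀.
β = (1 − 0.3870)/(1 + 0.3870) ≈ 0.442.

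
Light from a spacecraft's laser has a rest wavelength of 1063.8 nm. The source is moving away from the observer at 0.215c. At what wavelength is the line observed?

Relativistic Doppler for wavelength: λ' = λ₀ · √((1 + β)/(1 − β)).
λ' = 1063.8 × √(1.2150/0.7850) = 1063.8 × 1.24409 ≈ 1323.5 nm.

1323.5 nm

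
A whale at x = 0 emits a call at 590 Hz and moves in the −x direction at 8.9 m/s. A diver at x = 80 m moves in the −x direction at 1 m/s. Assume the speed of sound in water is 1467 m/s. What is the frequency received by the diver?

The observer lies on the +x side, so the source is heading away from the observer and the observer is heading toward the source.
General Doppler shift: f' = f · (v + v_o)/(v + v_s).
f' = 590 × (1467 + 1)/(1467 + 8.9) = 590 × 1468/1475.9 ≈ 587 Hz.

587 Hz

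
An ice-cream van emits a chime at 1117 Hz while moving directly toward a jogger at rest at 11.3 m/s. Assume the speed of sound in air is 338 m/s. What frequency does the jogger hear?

1156 Hz

Only the source moves, toward the listener, so f' = f · v/(v − v_s).
f' = 1117 × 338/(338 − 11.3) = 1117 × 338/326.7 ≈ 1156 Hz.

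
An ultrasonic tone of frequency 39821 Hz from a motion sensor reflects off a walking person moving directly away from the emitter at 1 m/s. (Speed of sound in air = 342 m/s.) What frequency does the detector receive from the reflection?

39589 Hz

At the walking person (a moving observer), f₁ = f₀ · (v − u)/v = 39821 × 341/342 ≈ 39705 Hz.
The reflection then acts as a moving source: f₂ = f₁ · v/(v + u) ≈ 39589 Hz.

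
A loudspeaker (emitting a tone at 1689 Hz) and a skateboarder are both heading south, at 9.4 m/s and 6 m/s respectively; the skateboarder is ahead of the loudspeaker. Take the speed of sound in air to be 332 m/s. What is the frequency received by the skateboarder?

1707 Hz

The skateboarder is ahead, so the loudspeaker is moving toward it while the skateboarder is moving away from the loudspeaker.
Both move, so f' = f · (v − v_o)/(v − v_s).
f' = 1689 × (332 − 6)/(332 − 9.4) = 1689 × 326/322.6 ≈ 1707 Hz.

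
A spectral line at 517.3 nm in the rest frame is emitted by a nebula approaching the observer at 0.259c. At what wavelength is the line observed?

396.9 nm

Relativistic Doppler for wavelength: λ' = λ₀ · √((1 − β)/(1 + β)).
λ' = 517.3 × √(0.7410/1.2590) = 517.3 × 0.76718 ≈ 396.9 nm.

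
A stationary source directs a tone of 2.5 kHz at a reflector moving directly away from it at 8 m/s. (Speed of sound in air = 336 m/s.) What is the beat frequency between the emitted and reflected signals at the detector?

116 Hz

The reflector first receives the wave as a moving observer: f₁ = f₀ · (v − u)/v = 2.5 × (336 − 8)/336 ≈ 2.4405 kHz.
The reflection then acts as a moving source: f₂ = f₁ · v/(v + u) ≈ 2.3837 kHz.
Beat frequency (with f₀ = 2500 Hz): |f₂ − f₀| = 2u·f₀/(v + u) = 2 × 8 × 2500/344 ≈ 116 Hz.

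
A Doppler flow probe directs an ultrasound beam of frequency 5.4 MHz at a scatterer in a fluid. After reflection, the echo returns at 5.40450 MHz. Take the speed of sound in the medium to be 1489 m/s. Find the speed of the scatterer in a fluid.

Double Doppler shift off a moving reflector: f₂ = f₀ · (v + u)/(v − u) (u > 0 toward emitter).
Rearranging, u = v · (f₂ − f₀)/(f₂ + f₀) = 1489 × 0.00450/10.80450 ≈ 0.62 m/s.
So the scatterer in a fluid is moving at 0.62 m/s toward the emitter.

0.62 m/s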